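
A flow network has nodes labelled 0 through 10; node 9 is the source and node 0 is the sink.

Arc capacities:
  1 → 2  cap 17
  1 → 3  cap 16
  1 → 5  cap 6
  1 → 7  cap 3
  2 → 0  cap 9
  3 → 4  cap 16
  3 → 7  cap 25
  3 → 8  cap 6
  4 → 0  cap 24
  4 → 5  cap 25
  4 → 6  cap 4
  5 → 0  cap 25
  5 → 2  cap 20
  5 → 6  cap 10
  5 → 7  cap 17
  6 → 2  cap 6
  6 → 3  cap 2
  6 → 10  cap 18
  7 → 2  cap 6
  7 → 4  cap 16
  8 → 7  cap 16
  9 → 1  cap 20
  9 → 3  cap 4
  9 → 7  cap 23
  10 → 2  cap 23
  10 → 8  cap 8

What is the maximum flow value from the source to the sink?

Maximum flow value: 46

augment #1: 9→1→2→0 bottleneck 9, total now 9
augment #2: 9→1→5→0 bottleneck 6, total now 15
augment #3: 9→3→4→0 bottleneck 4, total now 19
augment #4: 9→7→4→0 bottleneck 16, total now 35
augment #5: 9→1→3→4→0 bottleneck 4, total now 39
augment #6: 9→1→3→4→5→0 bottleneck 1, total now 40
augment #7: 9→7→2→1→3→4→5→0 bottleneck 6, total now 46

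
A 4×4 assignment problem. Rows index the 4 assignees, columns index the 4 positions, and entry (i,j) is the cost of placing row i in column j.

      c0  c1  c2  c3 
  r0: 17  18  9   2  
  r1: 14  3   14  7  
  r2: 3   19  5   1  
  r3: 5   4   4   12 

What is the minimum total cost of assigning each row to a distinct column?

Minimum assignment cost: 12

optimal assignment: row0→col3 (cost 2), row1→col1 (cost 3), row2→col0 (cost 3), row3→col2 (cost 4)
total = 2 + 3 + 3 + 4 = 12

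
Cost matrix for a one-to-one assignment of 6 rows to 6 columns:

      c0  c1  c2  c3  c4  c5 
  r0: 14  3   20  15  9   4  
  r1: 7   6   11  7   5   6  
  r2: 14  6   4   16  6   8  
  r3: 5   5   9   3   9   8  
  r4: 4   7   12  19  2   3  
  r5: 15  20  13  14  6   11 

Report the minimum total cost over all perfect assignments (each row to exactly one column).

Minimum assignment cost: 26

one of 2 optimal assignments: row0→col1 (cost 3), row1→col0 (cost 7), row2→col2 (cost 4), row3→col3 (cost 3), row4→col5 (cost 3), row5→col4 (cost 6)
total = 3 + 7 + 4 + 3 + 3 + 6 = 26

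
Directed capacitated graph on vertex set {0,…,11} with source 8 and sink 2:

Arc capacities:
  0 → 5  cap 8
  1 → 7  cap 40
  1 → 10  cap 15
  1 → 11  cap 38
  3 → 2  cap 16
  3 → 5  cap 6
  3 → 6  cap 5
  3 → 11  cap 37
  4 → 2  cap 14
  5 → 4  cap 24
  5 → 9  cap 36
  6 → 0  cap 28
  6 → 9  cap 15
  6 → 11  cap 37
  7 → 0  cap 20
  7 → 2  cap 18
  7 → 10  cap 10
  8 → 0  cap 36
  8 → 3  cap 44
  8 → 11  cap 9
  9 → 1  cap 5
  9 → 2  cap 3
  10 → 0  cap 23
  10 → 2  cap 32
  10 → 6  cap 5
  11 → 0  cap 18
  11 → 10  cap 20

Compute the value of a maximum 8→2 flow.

augment #1: 8→3→2 bottleneck 16, total now 16
augment #2: 8→11→10→2 bottleneck 9, total now 25
augment #3: 8→0→5→4→2 bottleneck 8, total now 33
augment #4: 8→3→5→4→2 bottleneck 6, total now 39
augment #5: 8→3→6→9→2 bottleneck 3, total now 42
augment #6: 8→3→11→10→2 bottleneck 11, total now 53
augment #7: 8→3→6→9→1→7→2 bottleneck 2, total now 55

Maximum flow value: 55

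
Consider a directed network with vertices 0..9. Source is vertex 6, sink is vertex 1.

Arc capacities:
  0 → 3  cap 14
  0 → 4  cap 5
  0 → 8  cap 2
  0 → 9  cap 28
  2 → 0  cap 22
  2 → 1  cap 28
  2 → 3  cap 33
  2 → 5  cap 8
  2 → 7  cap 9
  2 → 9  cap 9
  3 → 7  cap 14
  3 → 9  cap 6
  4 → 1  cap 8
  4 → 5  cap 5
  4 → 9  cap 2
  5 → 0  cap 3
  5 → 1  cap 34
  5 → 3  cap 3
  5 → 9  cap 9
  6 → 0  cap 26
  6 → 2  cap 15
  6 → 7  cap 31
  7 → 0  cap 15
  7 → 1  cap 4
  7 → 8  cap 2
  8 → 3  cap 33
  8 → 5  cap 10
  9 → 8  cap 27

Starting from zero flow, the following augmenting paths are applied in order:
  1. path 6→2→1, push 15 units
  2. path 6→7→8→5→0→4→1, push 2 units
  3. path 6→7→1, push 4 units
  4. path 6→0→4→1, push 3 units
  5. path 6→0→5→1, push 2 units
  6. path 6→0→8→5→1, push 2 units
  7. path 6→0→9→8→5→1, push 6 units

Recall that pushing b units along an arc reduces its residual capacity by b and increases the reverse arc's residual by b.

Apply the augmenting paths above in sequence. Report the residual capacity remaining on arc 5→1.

after path 1 (6→2→1, push 15): res(5,1)=34
after path 2 (6→7→8→5→0→4→1, push 2): res(5,1)=34
after path 3 (6→7→1, push 4): res(5,1)=34
after path 4 (6→0→4→1, push 3): res(5,1)=34
after path 5 (6→0→5→1, push 2): res(5,1)=32
after path 6 (6→0→8→5→1, push 2): res(5,1)=30
after path 7 (6→0→9→8→5→1, push 6): res(5,1)=24

Residual capacity of (5,1): 24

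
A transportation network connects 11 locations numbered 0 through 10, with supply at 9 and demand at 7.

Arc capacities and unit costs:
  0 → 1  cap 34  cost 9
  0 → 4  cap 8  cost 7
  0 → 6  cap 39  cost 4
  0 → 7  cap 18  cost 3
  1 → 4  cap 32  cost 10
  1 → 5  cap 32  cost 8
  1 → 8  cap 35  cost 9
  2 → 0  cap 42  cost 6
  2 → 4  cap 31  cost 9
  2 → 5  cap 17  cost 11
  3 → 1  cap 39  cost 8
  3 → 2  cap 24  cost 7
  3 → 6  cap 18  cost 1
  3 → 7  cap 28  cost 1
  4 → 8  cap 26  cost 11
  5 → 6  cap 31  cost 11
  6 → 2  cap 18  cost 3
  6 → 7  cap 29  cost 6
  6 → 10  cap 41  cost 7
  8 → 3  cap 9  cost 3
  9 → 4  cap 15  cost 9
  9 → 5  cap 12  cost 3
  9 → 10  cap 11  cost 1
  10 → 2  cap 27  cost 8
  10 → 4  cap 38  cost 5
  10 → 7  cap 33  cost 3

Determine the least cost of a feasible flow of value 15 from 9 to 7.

shortest-cost path #1: 9→10→7 push 11 @ unit cost 4 (adds 44)
shortest-cost path #2: 9→5→6→7 push 4 @ unit cost 20 (adds 80)
total cost = 124

Minimum cost for 15 units: 124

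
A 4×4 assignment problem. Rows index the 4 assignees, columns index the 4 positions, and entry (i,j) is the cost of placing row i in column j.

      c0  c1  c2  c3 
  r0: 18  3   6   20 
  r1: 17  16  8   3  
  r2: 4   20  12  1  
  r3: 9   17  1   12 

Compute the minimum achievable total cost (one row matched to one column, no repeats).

Minimum assignment cost: 11

optimal assignment: row0→col1 (cost 3), row1→col3 (cost 3), row2→col0 (cost 4), row3→col2 (cost 1)
total = 3 + 3 + 4 + 1 = 11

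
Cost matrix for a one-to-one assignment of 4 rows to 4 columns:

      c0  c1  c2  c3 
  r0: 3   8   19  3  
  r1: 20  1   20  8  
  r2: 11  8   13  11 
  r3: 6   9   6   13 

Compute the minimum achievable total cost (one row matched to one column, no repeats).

Minimum assignment cost: 21

one of 2 optimal assignments: row0→col0 (cost 3), row1→col1 (cost 1), row2→col3 (cost 11), row3→col2 (cost 6)
total = 3 + 1 + 11 + 6 = 21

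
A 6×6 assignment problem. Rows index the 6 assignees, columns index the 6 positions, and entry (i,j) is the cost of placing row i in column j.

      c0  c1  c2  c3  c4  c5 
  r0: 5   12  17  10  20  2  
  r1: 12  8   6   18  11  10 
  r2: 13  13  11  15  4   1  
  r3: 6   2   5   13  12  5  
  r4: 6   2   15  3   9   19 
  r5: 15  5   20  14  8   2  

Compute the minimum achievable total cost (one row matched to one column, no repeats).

optimal assignment: row0→col0 (cost 5), row1→col2 (cost 6), row2→col4 (cost 4), row3→col1 (cost 2), row4→col3 (cost 3), row5→col5 (cost 2)
total = 5 + 6 + 4 + 2 + 3 + 2 = 22

Minimum assignment cost: 22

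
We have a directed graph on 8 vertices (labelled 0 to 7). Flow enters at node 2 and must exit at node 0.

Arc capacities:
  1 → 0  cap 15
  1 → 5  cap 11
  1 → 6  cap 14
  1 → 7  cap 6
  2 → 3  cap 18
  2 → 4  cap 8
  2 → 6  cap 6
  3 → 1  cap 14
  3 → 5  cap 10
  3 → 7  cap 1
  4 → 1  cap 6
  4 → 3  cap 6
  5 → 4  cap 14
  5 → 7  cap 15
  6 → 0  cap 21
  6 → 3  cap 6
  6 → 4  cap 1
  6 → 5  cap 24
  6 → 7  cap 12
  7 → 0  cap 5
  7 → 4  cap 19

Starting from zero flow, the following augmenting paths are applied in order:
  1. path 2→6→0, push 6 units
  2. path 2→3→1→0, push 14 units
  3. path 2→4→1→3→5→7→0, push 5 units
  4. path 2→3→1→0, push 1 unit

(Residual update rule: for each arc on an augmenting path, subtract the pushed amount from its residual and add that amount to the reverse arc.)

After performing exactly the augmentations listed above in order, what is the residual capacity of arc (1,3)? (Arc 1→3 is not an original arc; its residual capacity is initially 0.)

Residual capacity of (1,3): 10

after path 1 (2→6→0, push 6): res(1,3)=0
after path 2 (2→3→1→0, push 14): res(1,3)=14
after path 3 (2→4→1→3→5→7→0, push 5): res(1,3)=9
after path 4 (2→3→1→0, push 1): res(1,3)=10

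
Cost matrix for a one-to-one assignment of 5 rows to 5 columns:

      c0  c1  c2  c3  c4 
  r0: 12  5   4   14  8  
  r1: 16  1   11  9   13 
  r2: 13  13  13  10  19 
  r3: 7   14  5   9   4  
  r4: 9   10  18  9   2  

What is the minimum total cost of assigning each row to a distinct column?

optimal assignment: row0→col2 (cost 4), row1→col1 (cost 1), row2→col3 (cost 10), row3→col0 (cost 7), row4→col4 (cost 2)
total = 4 + 1 + 10 + 7 + 2 = 24

Minimum assignment cost: 24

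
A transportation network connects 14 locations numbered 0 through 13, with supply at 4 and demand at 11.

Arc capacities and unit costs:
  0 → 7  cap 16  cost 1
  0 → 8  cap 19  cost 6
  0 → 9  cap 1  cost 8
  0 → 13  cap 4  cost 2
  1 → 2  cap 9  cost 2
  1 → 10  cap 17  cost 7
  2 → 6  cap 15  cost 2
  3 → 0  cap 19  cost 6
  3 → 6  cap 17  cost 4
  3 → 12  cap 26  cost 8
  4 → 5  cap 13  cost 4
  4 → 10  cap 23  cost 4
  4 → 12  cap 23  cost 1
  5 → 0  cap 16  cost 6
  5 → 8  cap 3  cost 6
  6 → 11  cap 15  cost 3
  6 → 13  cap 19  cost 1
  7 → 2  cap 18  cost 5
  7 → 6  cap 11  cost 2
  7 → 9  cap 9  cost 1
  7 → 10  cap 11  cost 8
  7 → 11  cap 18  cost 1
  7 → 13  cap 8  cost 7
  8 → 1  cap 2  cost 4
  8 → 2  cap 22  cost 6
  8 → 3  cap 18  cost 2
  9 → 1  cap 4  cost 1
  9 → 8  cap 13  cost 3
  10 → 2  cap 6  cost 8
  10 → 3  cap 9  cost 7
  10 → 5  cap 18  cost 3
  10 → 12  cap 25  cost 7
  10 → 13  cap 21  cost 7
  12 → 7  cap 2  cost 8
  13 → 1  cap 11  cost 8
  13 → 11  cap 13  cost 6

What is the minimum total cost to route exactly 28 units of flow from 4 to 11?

Minimum cost for 28 units: 391

shortest-cost path #1: 4→12→7→11 push 2 @ unit cost 10 (adds 20)
shortest-cost path #2: 4→5→0→7→11 push 13 @ unit cost 12 (adds 156)
shortest-cost path #3: 4→10→5→0→7→11 push 3 @ unit cost 15 (adds 45)
shortest-cost path #4: 4→10→13→11 push 10 @ unit cost 17 (adds 170)
total cost = 391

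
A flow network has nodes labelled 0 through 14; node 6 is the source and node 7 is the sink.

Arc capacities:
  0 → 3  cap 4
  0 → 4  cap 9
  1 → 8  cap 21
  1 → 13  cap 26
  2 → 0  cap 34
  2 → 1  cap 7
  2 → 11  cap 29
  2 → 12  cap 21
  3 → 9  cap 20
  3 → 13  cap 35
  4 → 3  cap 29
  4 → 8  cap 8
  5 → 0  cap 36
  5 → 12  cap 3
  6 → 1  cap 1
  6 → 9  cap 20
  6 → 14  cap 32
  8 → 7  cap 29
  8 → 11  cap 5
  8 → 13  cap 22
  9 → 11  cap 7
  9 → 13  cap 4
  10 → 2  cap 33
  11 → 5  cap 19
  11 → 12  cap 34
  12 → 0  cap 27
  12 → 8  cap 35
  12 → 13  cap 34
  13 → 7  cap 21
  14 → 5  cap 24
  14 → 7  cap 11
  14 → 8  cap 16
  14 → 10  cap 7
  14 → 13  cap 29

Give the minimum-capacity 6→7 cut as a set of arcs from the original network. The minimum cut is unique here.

Min-cut arcs: {(6,1), (6,14), (9,11), (9,13)} (total capacity 44)

augment #1: 6→14→7 push 11
augment #2: 6→1→8→7 push 1
augment #3: 6→9→13→7 push 4
augment #4: 6→14→8→7 push 16
augment #5: 6→14→13→7 push 5
augment #6: 6→9→11→12→8→7 push 7
max flow = 44; residual-reachable set from 6 gives S-side
cut edges (S→T): {(6,1), (6,14), (9,11), (9,13)} total cap 44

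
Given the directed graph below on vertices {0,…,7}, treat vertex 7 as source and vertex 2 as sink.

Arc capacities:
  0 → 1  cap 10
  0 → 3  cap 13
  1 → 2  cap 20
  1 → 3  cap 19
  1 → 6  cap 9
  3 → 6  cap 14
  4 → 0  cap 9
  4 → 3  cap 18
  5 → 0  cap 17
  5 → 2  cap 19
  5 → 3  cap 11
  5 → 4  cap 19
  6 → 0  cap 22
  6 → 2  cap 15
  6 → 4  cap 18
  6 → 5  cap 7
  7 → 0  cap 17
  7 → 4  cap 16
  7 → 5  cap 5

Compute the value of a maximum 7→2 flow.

Maximum flow value: 29

augment #1: 7→5→2 bottleneck 5, total now 5
augment #2: 7→0→1→2 bottleneck 10, total now 15
augment #3: 7→0→3→6→2 bottleneck 7, total now 22
augment #4: 7→4→3→6→2 bottleneck 7, total now 29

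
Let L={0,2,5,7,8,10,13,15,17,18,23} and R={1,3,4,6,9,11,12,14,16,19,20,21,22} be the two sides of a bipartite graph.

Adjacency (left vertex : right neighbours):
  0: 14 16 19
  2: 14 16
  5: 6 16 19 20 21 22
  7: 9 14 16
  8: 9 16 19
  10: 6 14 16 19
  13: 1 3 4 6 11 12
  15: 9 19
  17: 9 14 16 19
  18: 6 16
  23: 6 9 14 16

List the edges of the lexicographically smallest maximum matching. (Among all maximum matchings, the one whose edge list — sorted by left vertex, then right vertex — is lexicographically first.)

Lex-smallest maximum matching: {(0,14), (2,16), (5,20), (7,9), (8,19), (10,6), (13,1)}

|M| = 7 (so the lex-smallest maximum matching has 7 edges)
process left vertices in ascending order; for each, take the smallest-labelled available neighbour that still permits 7 edges overall, or leave it unmatched if none does
lex-smallest matching: {0-14, 2-16, 5-20, 7-9, 8-19, 10-6, 13-1}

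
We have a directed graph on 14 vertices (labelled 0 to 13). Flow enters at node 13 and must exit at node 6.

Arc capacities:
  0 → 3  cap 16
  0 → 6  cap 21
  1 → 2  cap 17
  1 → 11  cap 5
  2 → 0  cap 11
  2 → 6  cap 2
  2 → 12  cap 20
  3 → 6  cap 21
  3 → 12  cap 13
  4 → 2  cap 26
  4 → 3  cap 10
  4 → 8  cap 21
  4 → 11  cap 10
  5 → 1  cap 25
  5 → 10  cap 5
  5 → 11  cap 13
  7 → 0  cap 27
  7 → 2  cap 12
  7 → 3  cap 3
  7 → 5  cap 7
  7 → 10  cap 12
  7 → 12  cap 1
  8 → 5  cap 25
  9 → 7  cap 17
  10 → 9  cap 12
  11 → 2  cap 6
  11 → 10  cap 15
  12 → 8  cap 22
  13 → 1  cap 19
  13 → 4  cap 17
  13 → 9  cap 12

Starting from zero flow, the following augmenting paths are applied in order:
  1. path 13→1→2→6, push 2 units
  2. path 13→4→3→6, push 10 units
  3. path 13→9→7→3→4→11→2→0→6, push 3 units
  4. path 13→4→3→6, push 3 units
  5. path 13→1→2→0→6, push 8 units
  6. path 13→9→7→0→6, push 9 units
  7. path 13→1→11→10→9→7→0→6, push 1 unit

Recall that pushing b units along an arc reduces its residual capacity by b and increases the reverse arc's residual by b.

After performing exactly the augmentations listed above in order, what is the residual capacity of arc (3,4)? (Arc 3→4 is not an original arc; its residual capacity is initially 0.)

after path 1 (13→1→2→6, push 2): res(3,4)=0
after path 2 (13→4→3→6, push 10): res(3,4)=10
after path 3 (13→9→7→3→4→11→2→0→6, push 3): res(3,4)=7
after path 4 (13→4→3→6, push 3): res(3,4)=10
after path 5 (13→1→2→0→6, push 8): res(3,4)=10
after path 6 (13→9→7→0→6, push 9): res(3,4)=10
after path 7 (13→1→11→10→9→7→0→6, push 1): res(3,4)=10

Residual capacity of (3,4): 10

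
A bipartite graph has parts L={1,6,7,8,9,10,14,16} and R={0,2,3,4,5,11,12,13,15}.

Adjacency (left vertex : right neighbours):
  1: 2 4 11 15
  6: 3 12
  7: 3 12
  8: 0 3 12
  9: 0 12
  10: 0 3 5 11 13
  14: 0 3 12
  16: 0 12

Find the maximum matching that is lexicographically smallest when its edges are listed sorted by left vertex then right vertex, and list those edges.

Lex-smallest maximum matching: {(1,2), (6,3), (7,12), (8,0), (10,5)}

|M| = 5 (so the lex-smallest maximum matching has 5 edges)
process left vertices in ascending order; for each, take the smallest-labelled available neighbour that still permits 5 edges overall, or leave it unmatched if none does
lex-smallest matching: {1-2, 6-3, 7-12, 8-0, 10-5}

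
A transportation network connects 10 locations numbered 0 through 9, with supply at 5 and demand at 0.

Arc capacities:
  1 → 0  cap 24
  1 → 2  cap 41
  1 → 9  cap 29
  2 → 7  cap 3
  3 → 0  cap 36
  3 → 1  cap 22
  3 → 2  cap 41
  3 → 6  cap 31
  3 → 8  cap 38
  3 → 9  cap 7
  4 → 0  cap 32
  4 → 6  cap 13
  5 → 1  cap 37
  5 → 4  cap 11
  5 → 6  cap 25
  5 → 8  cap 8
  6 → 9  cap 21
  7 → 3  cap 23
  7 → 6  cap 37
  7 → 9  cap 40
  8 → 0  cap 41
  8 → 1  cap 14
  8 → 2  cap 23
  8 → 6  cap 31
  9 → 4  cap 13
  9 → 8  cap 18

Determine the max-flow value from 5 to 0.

augment #1: 5→1→0 bottleneck 24, total now 24
augment #2: 5→4→0 bottleneck 11, total now 35
augment #3: 5→8→0 bottleneck 8, total now 43
augment #4: 5→1→9→4→0 bottleneck 13, total now 56
augment #5: 5→6→9→8→0 bottleneck 18, total now 74
augment #6: 5→6→9→1→2→7→3→0 bottleneck 3, total now 77

Maximum flow value: 77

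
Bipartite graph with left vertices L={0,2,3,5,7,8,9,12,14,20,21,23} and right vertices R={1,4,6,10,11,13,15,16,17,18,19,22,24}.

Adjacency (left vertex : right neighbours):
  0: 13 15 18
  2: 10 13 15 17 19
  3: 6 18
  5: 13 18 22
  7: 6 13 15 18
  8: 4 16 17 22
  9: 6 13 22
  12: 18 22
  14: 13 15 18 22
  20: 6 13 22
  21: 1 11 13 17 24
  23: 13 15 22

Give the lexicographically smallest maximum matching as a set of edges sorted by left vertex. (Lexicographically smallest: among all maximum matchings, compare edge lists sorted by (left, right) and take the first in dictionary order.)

|M| = 8 (so the lex-smallest maximum matching has 8 edges)
process left vertices in ascending order; for each, take the smallest-labelled available neighbour that still permits 8 edges overall, or leave it unmatched if none does
lex-smallest matching: {0-13, 2-10, 3-6, 5-18, 7-15, 8-4, 9-22, 21-1}

Lex-smallest maximum matching: {(0,13), (2,10), (3,6), (5,18), (7,15), (8,4), (9,22), (21,1)}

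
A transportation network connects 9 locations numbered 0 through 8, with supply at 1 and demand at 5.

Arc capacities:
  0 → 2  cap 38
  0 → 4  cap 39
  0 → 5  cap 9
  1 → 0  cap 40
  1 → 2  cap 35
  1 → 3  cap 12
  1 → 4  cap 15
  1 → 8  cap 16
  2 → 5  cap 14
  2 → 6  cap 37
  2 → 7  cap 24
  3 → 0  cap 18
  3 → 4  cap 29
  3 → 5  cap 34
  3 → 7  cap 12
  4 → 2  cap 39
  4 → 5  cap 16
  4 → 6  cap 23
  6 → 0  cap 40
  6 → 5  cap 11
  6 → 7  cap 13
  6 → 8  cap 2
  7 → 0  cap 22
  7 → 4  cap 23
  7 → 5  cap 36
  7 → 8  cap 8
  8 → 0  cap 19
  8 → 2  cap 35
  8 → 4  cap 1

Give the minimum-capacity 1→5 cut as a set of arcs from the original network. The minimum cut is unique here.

augment #1: 1→0→5 push 9
augment #2: 1→2→5 push 14
augment #3: 1→3→5 push 12
augment #4: 1→4→5 push 15
augment #5: 1→0→4→5 push 1
augment #6: 1→2→6→5 push 11
augment #7: 1→2→7→5 push 10
augment #8: 1→0→2→7→5 push 14
augment #9: 1→0→2→6→7→5 push 12
max flow = 98; residual-reachable set from 1 gives S-side
cut edges (S→T): {(0,5), (1,3), (2,5), (4,5), (6,5), (7,5)} total cap 98

Min-cut arcs: {(0,5), (1,3), (2,5), (4,5), (6,5), (7,5)} (total capacity 98)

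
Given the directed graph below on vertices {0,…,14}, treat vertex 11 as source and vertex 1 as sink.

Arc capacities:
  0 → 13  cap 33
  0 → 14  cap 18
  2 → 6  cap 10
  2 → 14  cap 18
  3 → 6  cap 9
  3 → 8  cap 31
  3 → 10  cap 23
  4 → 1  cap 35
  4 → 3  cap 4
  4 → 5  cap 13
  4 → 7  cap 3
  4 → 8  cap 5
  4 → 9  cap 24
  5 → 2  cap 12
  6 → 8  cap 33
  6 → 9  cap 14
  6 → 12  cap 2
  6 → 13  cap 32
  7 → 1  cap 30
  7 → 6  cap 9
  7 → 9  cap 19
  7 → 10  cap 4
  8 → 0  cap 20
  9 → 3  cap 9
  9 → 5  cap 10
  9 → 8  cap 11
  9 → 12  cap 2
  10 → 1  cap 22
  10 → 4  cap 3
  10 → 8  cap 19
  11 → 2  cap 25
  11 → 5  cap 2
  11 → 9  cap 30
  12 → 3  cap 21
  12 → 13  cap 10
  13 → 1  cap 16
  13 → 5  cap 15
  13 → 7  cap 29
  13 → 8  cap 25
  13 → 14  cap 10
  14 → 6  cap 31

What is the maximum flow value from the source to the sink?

Maximum flow value: 50

augment #1: 11→2→6→13→1 bottleneck 10, total now 10
augment #2: 11→9→3→10→1 bottleneck 9, total now 19
augment #3: 11→9→12→13→1 bottleneck 2, total now 21
augment #4: 11→2→14→6→13→1 bottleneck 4, total now 25
augment #5: 11→2→14→6→13→7→1 bottleneck 11, total now 36
augment #6: 11→9→8→0→13→7→1 bottleneck 11, total now 47
augment #7: 11→5→2→14→6→13→7→1 bottleneck 2, total now 49
augment #8: 11→9→5→2→14→6→13→7→1 bottleneck 1, total now 50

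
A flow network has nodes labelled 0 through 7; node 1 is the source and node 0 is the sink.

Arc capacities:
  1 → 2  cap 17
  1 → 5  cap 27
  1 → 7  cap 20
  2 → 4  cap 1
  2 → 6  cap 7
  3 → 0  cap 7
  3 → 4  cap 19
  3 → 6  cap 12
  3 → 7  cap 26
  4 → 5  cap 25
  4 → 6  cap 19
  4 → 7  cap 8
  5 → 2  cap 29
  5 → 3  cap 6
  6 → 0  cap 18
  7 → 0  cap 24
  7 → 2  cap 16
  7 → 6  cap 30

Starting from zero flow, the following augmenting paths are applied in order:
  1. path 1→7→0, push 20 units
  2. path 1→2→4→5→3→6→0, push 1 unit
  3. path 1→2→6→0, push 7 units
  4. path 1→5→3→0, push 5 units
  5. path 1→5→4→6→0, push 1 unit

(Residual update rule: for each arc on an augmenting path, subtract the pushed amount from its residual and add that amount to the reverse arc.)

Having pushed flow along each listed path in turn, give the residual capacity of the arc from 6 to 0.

after path 1 (1→7→0, push 20): res(6,0)=18
after path 2 (1→2→4→5→3→6→0, push 1): res(6,0)=17
after path 3 (1→2→6→0, push 7): res(6,0)=10
after path 4 (1→5→3→0, push 5): res(6,0)=10
after path 5 (1→5→4→6→0, push 1): res(6,0)=9

Residual capacity of (6,0): 9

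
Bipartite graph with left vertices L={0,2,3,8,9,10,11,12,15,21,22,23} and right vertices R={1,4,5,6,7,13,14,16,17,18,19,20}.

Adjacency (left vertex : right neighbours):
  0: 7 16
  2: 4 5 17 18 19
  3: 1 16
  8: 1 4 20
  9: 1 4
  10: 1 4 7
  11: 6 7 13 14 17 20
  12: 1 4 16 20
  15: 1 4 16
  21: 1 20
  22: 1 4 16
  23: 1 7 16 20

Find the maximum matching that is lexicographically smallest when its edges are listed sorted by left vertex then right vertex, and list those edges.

|M| = 7 (so the lex-smallest maximum matching has 7 edges)
process left vertices in ascending order; for each, take the smallest-labelled available neighbour that still permits 7 edges overall, or leave it unmatched if none does
lex-smallest matching: {0-7, 2-5, 3-1, 8-4, 11-6, 12-16, 21-20}

Lex-smallest maximum matching: {(0,7), (2,5), (3,1), (8,4), (11,6), (12,16), (21,20)}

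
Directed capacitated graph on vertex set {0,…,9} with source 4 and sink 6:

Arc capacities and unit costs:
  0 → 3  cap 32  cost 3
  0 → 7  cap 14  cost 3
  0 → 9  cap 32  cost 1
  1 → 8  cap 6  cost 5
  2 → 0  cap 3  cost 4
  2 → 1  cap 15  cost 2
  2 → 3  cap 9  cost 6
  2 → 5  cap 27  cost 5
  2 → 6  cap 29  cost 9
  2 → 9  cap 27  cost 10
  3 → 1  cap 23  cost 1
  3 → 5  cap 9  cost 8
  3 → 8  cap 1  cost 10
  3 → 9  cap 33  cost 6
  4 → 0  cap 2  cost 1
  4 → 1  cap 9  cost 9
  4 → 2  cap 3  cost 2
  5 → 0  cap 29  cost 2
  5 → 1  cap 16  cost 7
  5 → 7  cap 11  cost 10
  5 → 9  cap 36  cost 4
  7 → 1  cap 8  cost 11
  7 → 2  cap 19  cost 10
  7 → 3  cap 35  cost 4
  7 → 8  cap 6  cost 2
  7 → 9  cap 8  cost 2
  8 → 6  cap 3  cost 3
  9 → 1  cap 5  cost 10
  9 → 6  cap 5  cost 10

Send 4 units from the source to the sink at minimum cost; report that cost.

Minimum cost for 4 units: 40

shortest-cost path #1: 4→0→7→8→6 push 2 @ unit cost 9 (adds 18)
shortest-cost path #2: 4→2→6 push 2 @ unit cost 11 (adds 22)
total cost = 40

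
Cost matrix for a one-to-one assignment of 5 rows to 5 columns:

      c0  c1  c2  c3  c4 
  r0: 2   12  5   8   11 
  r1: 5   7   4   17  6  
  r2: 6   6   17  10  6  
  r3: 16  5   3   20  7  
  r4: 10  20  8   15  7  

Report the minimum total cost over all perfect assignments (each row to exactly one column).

Minimum assignment cost: 28

optimal assignment: row0→col0 (cost 2), row1→col2 (cost 4), row2→col3 (cost 10), row3→col1 (cost 5), row4→col4 (cost 7)
total = 2 + 4 + 10 + 5 + 7 = 28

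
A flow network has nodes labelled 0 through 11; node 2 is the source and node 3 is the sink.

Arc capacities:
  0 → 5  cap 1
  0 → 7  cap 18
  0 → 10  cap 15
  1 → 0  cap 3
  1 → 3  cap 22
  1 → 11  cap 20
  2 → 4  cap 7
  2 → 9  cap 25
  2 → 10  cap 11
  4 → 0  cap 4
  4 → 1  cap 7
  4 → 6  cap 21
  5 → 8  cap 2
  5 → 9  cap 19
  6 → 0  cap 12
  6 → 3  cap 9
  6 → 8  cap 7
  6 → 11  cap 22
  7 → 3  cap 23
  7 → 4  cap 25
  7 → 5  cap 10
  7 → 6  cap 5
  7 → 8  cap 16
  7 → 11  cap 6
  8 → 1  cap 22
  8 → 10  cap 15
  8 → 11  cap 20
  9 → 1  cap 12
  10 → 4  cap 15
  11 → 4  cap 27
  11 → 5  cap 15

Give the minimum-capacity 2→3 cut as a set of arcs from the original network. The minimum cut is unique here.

Min-cut arcs: {(2,4), (2,10), (9,1)} (total capacity 30)

augment #1: 2→4→1→3 push 7
augment #2: 2→9→1→3 push 12
augment #3: 2→10→4→6→3 push 9
augment #4: 2→10→4→0→7→3 push 2
max flow = 30; residual-reachable set from 2 gives S-side
cut edges (S→T): {(2,4), (2,10), (9,1)} total cap 30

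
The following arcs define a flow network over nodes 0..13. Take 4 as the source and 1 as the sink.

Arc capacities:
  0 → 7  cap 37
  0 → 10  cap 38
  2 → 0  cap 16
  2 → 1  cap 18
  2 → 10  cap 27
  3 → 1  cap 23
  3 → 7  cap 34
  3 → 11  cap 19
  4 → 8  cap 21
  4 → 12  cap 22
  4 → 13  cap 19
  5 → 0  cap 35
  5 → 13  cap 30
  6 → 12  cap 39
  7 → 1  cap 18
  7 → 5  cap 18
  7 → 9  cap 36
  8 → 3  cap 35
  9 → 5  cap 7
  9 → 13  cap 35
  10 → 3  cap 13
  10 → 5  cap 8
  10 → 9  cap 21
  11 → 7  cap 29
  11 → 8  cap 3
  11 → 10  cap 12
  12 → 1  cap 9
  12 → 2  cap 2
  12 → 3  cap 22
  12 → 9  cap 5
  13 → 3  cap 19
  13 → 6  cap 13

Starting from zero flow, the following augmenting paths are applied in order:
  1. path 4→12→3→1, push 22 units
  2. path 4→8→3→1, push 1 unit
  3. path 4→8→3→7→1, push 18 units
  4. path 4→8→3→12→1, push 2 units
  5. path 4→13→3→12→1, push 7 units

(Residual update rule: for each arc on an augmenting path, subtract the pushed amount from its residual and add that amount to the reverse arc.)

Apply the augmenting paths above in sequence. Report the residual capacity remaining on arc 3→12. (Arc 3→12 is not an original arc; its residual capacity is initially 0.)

after path 1 (4→12→3→1, push 22): res(3,12)=22
after path 2 (4→8→3→1, push 1): res(3,12)=22
after path 3 (4→8→3→7→1, push 18): res(3,12)=22
after path 4 (4→8→3→12→1, push 2): res(3,12)=20
after path 5 (4→13→3→12→1, push 7): res(3,12)=13

Residual capacity of (3,12): 13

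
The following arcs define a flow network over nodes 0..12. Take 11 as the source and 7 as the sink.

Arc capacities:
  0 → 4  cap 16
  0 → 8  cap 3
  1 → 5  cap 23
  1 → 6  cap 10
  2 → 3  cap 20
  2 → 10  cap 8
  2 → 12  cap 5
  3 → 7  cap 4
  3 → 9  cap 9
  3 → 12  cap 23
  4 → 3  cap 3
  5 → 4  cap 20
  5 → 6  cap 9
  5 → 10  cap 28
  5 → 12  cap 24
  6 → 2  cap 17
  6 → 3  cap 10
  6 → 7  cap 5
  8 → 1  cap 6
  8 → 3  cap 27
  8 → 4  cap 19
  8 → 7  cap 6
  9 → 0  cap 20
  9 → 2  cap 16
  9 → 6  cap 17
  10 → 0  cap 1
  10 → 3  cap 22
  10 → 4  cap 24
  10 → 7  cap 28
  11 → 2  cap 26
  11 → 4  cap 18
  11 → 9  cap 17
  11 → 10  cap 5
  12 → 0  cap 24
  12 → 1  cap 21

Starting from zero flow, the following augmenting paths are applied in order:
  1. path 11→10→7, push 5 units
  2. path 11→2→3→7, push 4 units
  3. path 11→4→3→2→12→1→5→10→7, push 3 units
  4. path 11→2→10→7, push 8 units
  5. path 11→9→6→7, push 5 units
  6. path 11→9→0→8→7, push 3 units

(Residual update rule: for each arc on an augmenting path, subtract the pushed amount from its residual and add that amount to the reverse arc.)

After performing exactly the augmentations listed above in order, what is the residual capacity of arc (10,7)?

Residual capacity of (10,7): 12

after path 1 (11→10→7, push 5): res(10,7)=23
after path 2 (11→2→3→7, push 4): res(10,7)=23
after path 3 (11→4→3→2→12→1→5→10→7, push 3): res(10,7)=20
after path 4 (11→2→10→7, push 8): res(10,7)=12
after path 5 (11→9→6→7, push 5): res(10,7)=12
after path 6 (11→9→0→8→7, push 3): res(10,7)=12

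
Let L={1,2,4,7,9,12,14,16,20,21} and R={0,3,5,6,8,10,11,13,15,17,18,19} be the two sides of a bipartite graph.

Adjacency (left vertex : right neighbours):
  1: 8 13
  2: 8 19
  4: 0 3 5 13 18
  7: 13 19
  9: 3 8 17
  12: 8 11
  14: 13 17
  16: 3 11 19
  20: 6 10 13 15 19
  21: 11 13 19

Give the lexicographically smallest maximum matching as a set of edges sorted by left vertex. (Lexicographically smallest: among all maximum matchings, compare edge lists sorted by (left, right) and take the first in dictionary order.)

|M| = 8 (so the lex-smallest maximum matching has 8 edges)
process left vertices in ascending order; for each, take the smallest-labelled available neighbour that still permits 8 edges overall, or leave it unmatched if none does
lex-smallest matching: {1-8, 2-19, 4-0, 7-13, 9-3, 12-11, 14-17, 20-6}

Lex-smallest maximum matching: {(1,8), (2,19), (4,0), (7,13), (9,3), (12,11), (14,17), (20,6)}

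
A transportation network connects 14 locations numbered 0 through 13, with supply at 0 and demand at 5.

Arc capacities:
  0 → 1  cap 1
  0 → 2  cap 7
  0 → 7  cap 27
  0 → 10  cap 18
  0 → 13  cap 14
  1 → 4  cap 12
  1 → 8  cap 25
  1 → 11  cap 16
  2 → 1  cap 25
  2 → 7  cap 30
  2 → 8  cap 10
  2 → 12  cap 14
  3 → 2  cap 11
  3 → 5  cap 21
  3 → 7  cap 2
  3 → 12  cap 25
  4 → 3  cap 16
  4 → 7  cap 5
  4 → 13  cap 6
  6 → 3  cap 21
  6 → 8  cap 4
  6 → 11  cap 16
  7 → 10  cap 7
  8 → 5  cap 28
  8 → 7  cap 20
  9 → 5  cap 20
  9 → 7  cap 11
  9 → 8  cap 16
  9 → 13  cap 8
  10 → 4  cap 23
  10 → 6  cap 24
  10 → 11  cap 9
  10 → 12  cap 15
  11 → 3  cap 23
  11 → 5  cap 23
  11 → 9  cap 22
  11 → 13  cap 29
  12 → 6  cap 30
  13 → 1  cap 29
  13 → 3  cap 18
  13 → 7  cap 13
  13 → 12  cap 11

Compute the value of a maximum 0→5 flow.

Maximum flow value: 47

augment #1: 0→1→8→5 bottleneck 1, total now 1
augment #2: 0→2→8→5 bottleneck 7, total now 8
augment #3: 0→10→11→5 bottleneck 9, total now 17
augment #4: 0→13→3→5 bottleneck 14, total now 31
augment #5: 0→10→4→3→5 bottleneck 7, total now 38
augment #6: 0→10→6→8→5 bottleneck 2, total now 40
augment #7: 0→7→10→6→8→5 bottleneck 2, total now 42
augment #8: 0→7→10→6→11→5 bottleneck 5, total now 47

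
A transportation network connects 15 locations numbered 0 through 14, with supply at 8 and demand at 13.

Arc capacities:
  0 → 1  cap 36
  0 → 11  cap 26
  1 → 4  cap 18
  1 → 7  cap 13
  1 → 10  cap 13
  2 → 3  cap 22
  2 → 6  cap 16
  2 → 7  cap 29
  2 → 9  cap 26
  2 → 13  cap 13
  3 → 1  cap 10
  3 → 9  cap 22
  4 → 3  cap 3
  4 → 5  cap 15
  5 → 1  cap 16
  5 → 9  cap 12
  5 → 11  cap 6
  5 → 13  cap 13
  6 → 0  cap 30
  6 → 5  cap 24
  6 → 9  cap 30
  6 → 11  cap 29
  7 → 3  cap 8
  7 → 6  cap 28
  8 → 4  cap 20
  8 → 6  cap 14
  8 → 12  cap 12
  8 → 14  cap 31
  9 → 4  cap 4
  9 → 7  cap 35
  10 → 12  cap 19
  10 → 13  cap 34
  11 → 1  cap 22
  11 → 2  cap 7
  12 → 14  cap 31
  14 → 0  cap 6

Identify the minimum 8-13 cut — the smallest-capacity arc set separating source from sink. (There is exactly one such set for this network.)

augment #1: 8→4→5→13 push 13
augment #2: 8→6→11→2→13 push 7
augment #3: 8→4→3→1→10→13 push 3
augment #4: 8→4→5→1→10→13 push 2
augment #5: 8→6→0→1→10→13 push 7
augment #6: 8→14→0→1→10→13 push 1
max flow = 33; residual-reachable set from 8 gives S-side
cut edges (S→T): {(1,10), (5,13), (11,2)} total cap 33

Min-cut arcs: {(1,10), (5,13), (11,2)} (total capacity 33)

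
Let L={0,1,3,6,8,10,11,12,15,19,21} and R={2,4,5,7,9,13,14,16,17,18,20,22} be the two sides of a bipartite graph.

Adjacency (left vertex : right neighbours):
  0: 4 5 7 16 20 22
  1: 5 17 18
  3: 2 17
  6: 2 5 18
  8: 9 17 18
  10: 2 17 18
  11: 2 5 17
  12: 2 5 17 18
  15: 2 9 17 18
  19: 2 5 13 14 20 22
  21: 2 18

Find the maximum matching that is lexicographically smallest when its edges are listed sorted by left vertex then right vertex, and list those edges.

Lex-smallest maximum matching: {(0,4), (1,5), (3,2), (6,18), (8,9), (10,17), (19,13)}

|M| = 7 (so the lex-smallest maximum matching has 7 edges)
process left vertices in ascending order; for each, take the smallest-labelled available neighbour that still permits 7 edges overall, or leave it unmatched if none does
lex-smallest matching: {0-4, 1-5, 3-2, 6-18, 8-9, 10-17, 19-13}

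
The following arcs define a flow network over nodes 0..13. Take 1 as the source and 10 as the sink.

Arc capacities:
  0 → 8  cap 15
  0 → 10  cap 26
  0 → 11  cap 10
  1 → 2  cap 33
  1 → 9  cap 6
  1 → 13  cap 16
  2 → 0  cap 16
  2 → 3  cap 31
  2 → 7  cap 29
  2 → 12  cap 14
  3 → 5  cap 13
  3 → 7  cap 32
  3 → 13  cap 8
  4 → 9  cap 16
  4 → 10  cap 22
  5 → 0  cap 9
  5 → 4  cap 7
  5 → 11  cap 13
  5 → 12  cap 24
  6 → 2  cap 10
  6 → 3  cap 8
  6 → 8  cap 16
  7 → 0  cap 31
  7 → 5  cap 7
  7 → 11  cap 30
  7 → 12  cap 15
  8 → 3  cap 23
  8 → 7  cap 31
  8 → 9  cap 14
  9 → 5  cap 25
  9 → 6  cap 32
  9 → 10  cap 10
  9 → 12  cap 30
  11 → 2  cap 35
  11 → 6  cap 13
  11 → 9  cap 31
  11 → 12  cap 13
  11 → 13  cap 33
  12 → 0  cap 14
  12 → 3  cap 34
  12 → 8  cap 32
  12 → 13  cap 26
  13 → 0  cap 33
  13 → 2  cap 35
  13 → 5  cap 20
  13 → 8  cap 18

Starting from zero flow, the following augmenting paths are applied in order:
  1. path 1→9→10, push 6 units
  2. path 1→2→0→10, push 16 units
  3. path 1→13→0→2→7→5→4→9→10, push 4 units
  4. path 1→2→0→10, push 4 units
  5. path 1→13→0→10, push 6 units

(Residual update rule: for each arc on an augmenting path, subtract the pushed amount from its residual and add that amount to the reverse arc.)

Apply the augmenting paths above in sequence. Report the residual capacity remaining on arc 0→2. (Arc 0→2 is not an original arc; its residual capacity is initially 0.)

after path 1 (1→9→10, push 6): res(0,2)=0
after path 2 (1→2→0→10, push 16): res(0,2)=16
after path 3 (1→13→0→2→7→5→4→9→10, push 4): res(0,2)=12
after path 4 (1→2→0→10, push 4): res(0,2)=16
after path 5 (1→13→0→10, push 6): res(0,2)=16

Residual capacity of (0,2): 16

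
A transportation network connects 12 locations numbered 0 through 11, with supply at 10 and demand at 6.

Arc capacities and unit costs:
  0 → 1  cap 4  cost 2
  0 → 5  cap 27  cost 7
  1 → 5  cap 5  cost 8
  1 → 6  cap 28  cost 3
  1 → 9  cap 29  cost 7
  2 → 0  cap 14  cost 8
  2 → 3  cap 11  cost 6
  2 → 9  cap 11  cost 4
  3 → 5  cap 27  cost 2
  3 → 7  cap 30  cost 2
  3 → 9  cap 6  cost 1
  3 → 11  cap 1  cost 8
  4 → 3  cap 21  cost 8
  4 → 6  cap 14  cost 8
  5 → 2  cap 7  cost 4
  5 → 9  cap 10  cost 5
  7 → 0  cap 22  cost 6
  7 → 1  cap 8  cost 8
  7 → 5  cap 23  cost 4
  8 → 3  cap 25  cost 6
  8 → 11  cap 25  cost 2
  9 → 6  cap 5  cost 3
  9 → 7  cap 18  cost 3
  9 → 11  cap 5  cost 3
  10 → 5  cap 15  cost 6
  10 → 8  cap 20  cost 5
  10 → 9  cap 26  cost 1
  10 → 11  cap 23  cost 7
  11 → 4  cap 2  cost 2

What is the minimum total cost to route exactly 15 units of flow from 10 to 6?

shortest-cost path #1: 10→9→6 push 5 @ unit cost 4 (adds 20)
shortest-cost path #2: 10→9→11→4→6 push 2 @ unit cost 14 (adds 28)
shortest-cost path #3: 10→9→7→1→6 push 8 @ unit cost 15 (adds 120)
total cost = 168

Minimum cost for 15 units: 168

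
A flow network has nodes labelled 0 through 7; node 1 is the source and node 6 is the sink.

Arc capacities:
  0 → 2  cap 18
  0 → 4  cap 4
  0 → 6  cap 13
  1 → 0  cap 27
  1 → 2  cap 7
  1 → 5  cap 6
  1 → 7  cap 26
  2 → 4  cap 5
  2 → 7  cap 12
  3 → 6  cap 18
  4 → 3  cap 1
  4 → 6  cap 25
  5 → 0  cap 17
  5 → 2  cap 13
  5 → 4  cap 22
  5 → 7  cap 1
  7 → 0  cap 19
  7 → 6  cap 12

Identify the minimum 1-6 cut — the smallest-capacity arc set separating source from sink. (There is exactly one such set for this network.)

Min-cut arcs: {(0,4), (0,6), (1,5), (2,4), (7,6)} (total capacity 40)

augment #1: 1→0→6 push 13
augment #2: 1→7→6 push 12
augment #3: 1→0→4→6 push 4
augment #4: 1→2→4→6 push 5
augment #5: 1→5→4→6 push 6
max flow = 40; residual-reachable set from 1 gives S-side
cut edges (S→T): {(0,4), (0,6), (1,5), (2,4), (7,6)} total cap 40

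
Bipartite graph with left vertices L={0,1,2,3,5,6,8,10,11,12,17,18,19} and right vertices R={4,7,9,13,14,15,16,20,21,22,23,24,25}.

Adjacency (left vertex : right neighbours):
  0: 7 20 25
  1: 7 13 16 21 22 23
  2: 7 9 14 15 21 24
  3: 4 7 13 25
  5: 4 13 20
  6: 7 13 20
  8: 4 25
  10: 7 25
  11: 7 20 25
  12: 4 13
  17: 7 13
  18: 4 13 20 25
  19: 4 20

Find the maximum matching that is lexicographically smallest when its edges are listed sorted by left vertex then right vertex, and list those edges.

|M| = 7 (so the lex-smallest maximum matching has 7 edges)
process left vertices in ascending order; for each, take the smallest-labelled available neighbour that still permits 7 edges overall, or leave it unmatched if none does
lex-smallest matching: {0-7, 1-16, 2-9, 3-4, 5-13, 6-20, 8-25}

Lex-smallest maximum matching: {(0,7), (1,16), (2,9), (3,4), (5,13), (6,20), (8,25)}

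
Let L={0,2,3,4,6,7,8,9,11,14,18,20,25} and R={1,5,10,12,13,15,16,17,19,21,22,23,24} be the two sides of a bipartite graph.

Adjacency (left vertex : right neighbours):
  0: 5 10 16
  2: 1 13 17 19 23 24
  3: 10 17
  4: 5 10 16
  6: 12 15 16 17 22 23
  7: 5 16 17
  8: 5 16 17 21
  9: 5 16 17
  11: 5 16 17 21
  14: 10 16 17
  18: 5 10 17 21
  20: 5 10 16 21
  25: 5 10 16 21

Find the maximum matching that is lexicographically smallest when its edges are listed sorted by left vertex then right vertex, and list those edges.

Lex-smallest maximum matching: {(0,5), (2,1), (3,10), (4,16), (6,12), (7,17), (8,21)}

|M| = 7 (so the lex-smallest maximum matching has 7 edges)
process left vertices in ascending order; for each, take the smallest-labelled available neighbour that still permits 7 edges overall, or leave it unmatched if none does
lex-smallest matching: {0-5, 2-1, 3-10, 4-16, 6-12, 7-17, 8-21}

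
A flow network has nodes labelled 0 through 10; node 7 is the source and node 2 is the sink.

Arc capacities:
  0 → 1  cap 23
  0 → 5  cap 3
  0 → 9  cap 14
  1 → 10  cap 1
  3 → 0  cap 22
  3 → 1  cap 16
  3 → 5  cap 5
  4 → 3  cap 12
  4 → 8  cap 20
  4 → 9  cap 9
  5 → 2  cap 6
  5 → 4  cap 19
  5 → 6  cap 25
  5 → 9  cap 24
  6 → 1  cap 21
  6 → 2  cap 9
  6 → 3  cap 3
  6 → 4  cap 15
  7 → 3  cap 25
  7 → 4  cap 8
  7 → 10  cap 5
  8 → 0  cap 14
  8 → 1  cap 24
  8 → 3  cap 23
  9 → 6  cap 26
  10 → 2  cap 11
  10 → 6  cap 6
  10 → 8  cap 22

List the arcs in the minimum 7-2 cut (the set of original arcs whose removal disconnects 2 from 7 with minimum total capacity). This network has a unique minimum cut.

augment #1: 7→10→2 push 5
augment #2: 7→3→5→2 push 5
augment #3: 7→3→0→5→2 push 1
augment #4: 7→3→1→10→2 push 1
augment #5: 7→4→9→6→2 push 8
augment #6: 7→3→0→5→6→2 push 1
max flow = 21; residual-reachable set from 7 gives S-side
cut edges (S→T): {(1,10), (5,2), (6,2), (7,10)} total cap 21

Min-cut arcs: {(1,10), (5,2), (6,2), (7,10)} (total capacity 21)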